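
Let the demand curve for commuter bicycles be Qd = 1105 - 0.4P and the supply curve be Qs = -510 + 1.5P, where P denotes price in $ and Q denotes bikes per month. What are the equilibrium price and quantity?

P* = 850, Q* = 765

Set Qd = Qs: 1105 - 0.4P = -510 + 1.5P, so 1615 = 1.9P and P* = 850.
Plugging P* into demand: Q* = 1105 - 0.4(850) = 765.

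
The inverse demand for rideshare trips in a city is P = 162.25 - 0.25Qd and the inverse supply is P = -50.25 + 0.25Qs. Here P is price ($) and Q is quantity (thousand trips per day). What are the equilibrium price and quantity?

Rewriting in direct form: Qd = 649 - 4P and Qs = 201 + 4P.
Equating demand and supply, 649 - 4P = 201 + 4P gives 8P = 448, so P* = 56.
Plugging P* into demand: Q* = 649 - 4(56) = 425.

P* = 56, Q* = 425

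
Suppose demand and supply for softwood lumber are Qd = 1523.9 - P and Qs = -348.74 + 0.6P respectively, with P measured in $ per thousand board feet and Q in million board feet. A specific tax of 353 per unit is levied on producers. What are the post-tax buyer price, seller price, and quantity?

P_b = 1302.775, P_s = 949.775, Q = 221.125

With a tax of 353 on producers, they supply based on the net price P_s = P_b - 353, so Qs = -560.54 + 0.6P_b.
Equate demand and the shifted supply: 1523.9 - P_b = -560.54 + 0.6P_b, giving 1.6P_b = 2084.44, so P_b = 1302.775.
Then P_s = 1302.775 - 353 = 949.775 and Q = 1523.9 - 1302.775 = 221.125.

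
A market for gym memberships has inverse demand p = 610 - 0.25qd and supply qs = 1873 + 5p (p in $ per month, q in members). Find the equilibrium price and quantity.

Solving each curve for q: qd = 2440 - 4p.
The market clears where 2440 - 4p = 1873 + 5p. Rearranging, 9p = 567, hence p* = 63.
Substitute back: q* = 2440 - 4(63) = 2188.

p* = 63, q* = 2188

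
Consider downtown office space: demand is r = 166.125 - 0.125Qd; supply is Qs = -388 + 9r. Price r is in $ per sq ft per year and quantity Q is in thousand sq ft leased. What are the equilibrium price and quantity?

Rewriting in direct form: Qd = 1329 - 8r.
Equating demand and supply, 1329 - 8r = -388 + 9r gives 17r = 1717, so r* = 101.
Plugging r* into demand: Q* = 1329 - 8(101) = 521.

r* = 101, Q* = 521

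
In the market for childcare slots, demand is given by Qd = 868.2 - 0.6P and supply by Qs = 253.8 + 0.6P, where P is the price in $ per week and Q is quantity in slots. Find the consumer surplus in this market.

Set Qd = Qs: 868.2 - 0.6P = 253.8 + 0.6P, so 614.4 = 1.2P and P* = 512.
Plugging P* into demand: Q* = 868.2 - 0.6(512) = 561.
Demand choke price (Qd = 0): P = 868.2/0.6 = 1447. Consumer surplus = ½ × (1447 - 512) × 561 = 262267.5.

Consumer surplus = 262267.5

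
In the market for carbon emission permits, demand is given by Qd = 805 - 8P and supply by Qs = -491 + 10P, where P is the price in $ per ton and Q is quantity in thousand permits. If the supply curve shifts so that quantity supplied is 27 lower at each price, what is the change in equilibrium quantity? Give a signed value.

ΔQ = -12

The market clears where 805 - 8P = -491 + 10P. Rearranging, 18P = 1296, hence P* = 72.
Then Q* = 805 - 8(72) = 229.
After the shift, supply is Qs = -518 + 10P.
The new intersection has 1323 = 18P, i.e. P = 73.5, Q = 217.
ΔQ = 217 - 229 = -12.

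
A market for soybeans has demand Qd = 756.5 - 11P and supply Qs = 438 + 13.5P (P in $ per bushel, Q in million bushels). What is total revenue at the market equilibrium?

Total revenue = 7975.5

At equilibrium Qd = Qs, so 756.5 - 11P = 438 + 13.5P; collecting terms, 318.5 = 24.5P and P* = 13.
Plugging P* into demand: Q* = 756.5 - 11(13) = 613.5.
Total revenue = P* × Q* = 13 × 613.5 = 7975.5.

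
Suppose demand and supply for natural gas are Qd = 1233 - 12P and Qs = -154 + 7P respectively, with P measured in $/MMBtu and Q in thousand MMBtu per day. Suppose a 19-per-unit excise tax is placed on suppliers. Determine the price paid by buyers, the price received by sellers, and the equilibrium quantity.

With a tax of 19 on suppliers, they supply based on the net price P_s = P_b - 19, so Qs = -287 + 7P_b.
Equate demand and the shifted supply: 1233 - 12P_b = -287 + 7P_b, giving 19P_b = 1520, so P_b = 80.
So P_s = 61 and the quantity traded is Q = 1233 - 12(80) = 273.

P_b = 80, P_s = 61, Q = 273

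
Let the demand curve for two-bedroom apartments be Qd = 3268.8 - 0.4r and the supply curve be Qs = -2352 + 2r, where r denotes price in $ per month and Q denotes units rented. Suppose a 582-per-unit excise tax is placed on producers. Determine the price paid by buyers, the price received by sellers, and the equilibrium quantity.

Producers keep r_s = r_b - 582 per unit, so supply in terms of the buyer price is Qs = -3516 + 2r_b.
Market clearing requires 3268.8 - 0.4r_b = -3516 + 2r_b; hence 6784.8 = 2.4r_b and r_b = 2827.
So r_s = 2245 and the quantity traded is Q = 3268.8 - 0.4(2827) = 2138.

r_b = 2827, r_s = 2245, Q = 2138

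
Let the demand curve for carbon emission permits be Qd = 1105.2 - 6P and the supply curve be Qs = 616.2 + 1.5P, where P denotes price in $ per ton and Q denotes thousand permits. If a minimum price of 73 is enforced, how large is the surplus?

With P fixed at 73, quantity demanded is 667.2 and quantity supplied is 725.7.
Surplus = Qs - Qd = 725.7 - 667.2 = 58.5.

Surplus = 58.5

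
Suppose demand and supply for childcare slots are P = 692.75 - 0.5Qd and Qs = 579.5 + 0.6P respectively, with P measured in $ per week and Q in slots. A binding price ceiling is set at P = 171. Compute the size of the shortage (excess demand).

Solving each curve for Q: Qd = 1385.5 - 2P.
At P = 171: Qd = 1043.5 and Qs = 682.1.
Shortage = Qd - Qs = 1043.5 - 682.1 = 361.4.

Shortage = 361.4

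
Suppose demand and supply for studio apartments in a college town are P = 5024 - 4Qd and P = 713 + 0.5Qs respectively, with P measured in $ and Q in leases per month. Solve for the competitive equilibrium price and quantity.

Rewriting in direct form: Qd = 1256 - 0.25P and Qs = -1426 + 2P.
The market clears where 1256 - 0.25P = -1426 + 2P. Rearranging, 2.25P = 2682, hence P* = 1192.
Substitute back: Q* = 1256 - 0.25(1192) = 958.

P* = 1192, Q* = 958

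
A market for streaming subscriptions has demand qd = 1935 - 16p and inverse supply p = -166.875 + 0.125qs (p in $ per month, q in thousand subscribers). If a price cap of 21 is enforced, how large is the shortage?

Rewriting in direct form: qs = 1335 + 8p.
At p = 21: qd = 1599 and qs = 1503.
Shortage = qd - qs = 1599 - 1503 = 96.

Shortage = 96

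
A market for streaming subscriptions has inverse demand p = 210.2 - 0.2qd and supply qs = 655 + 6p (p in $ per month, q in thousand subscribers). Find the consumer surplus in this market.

In direct form, qd = 1051 - 5p.
Equating demand and supply, 1051 - 5p = 655 + 6p gives 11p = 396, so p* = 36.
From the demand curve, q* = 1051 - 5(36) = 871.
Demand choke price (qd = 0): p = 1051/5 = 210.2. Consumer surplus = ½ × (210.2 - 36) × 871 = 75864.1.

Consumer surplus = 75864.1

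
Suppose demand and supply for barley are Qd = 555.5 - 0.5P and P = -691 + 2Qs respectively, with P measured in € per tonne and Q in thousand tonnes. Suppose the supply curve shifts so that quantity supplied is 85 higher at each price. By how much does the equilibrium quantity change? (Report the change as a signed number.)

In direct form, Qs = 345.5 + 0.5P.
At equilibrium Qd = Qs, so 555.5 - 0.5P = 345.5 + 0.5P; collecting terms, 210 = P and P* = 210.
Then Q* = 555.5 - 0.5(210) = 450.5.
After the shift, supply is Qs = 430.5 + 0.5P.
New equilibrium: 125 = P, so P = 125 and Q = 493.
ΔQ = 493 - 450.5 = 42.5.

ΔQ = 42.5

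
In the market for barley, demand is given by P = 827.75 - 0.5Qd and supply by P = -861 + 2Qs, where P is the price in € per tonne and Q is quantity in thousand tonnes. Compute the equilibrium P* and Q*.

P* = 490, Q* = 675.5

Inverting to quantity form: Qd = 1655.5 - 2P and Qs = 430.5 + 0.5P.
The market clears where 1655.5 - 2P = 430.5 + 0.5P. Rearranging, 2.5P = 1225, hence P* = 490.
Then Q* = 1655.5 - 2(490) = 675.5.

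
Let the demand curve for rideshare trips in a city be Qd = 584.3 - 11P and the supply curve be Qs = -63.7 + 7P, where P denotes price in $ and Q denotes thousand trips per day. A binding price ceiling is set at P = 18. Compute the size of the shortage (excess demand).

Shortage = 324

At P = 18: Qd = 386.3 and Qs = 62.3.
Shortage = Qd - Qs = 386.3 - 62.3 = 324.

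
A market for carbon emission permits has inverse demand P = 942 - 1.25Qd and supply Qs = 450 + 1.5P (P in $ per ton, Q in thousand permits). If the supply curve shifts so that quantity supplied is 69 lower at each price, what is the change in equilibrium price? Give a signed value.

Solving each curve for Q: Qd = 753.6 - 0.8P.
Set Qd = Qs: 753.6 - 0.8P = 450 + 1.5P, so 303.6 = 2.3P and P* = 132.
Then Q* = 753.6 - 0.8(132) = 648.
After the shift, supply is Qs = 381 + 1.5P.
Re-solving, 2.3P = 372.6 gives P = 162 and Q = 624.
ΔP = 162 - 132 = 30.

ΔP = 30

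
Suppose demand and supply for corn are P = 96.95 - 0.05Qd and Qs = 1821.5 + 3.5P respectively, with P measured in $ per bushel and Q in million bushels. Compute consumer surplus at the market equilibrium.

In direct form, Qd = 1939 - 20P.
The market clears where 1939 - 20P = 1821.5 + 3.5P. Rearranging, 23.5P = 117.5, hence P* = 5.
Substitute back: Q* = 1939 - 20(5) = 1839.
Demand choke price (Qd = 0): P = 1939/20 = 96.95. Consumer surplus = ½ × (96.95 - 5) × 1839 = 84548.025.

Consumer surplus = 84548.025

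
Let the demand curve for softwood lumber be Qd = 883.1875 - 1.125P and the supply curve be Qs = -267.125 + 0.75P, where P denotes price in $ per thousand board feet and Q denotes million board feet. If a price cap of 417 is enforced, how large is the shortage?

Shortage = 368.4375

With P fixed at 417, quantity demanded is 414.0625 and quantity supplied is 45.625.
Shortage = Qd - Qs = 414.0625 - 45.625 = 368.4375.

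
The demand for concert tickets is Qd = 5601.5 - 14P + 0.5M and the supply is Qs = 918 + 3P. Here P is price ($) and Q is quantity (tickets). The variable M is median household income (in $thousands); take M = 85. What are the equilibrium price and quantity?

P* = 278, Q* = 1752

With M = 85, demand is Qd = 5644 - 14P.
Set Qd = Qs: 5644 - 14P = 918 + 3P, so 4726 = 17P and P* = 278.
Then Q* = 5644 - 14(278) = 1752.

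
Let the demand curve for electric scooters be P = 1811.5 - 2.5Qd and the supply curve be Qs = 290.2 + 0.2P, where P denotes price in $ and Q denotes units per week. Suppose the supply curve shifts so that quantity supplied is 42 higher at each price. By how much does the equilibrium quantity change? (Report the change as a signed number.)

ΔQ = 28

Inverting to quantity form: Qd = 724.6 - 0.4P.
Equating demand and supply, 724.6 - 0.4P = 290.2 + 0.2P gives 0.6P = 434.4, so P* = 724.
Substitute back: Q* = 724.6 - 0.4(724) = 435.
After the shift, supply is Qs = 332.2 + 0.2P.
New equilibrium: 392.4 = 0.6P, so P = 654 and Q = 463.
ΔQ = 463 - 435 = 28.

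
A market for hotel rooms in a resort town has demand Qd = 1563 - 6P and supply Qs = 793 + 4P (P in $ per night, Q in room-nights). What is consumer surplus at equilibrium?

Consumer surplus = 101016.75

At equilibrium Qd = Qs, so 1563 - 6P = 793 + 4P; collecting terms, 770 = 10P and P* = 77.
Plugging P* into demand: Q* = 1563 - 6(77) = 1101.
Demand choke price (Qd = 0): P = 1563/6 = 260.5. Consumer surplus = ½ × (260.5 - 77) × 1101 = 101016.75.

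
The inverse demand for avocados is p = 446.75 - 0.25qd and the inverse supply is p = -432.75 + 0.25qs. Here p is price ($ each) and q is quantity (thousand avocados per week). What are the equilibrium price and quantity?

Inverting to quantity form: qd = 1787 - 4p and qs = 1731 + 4p.
At equilibrium qd = qs, so 1787 - 4p = 1731 + 4p; collecting terms, 56 = 8p and p* = 7.
From the demand curve, q* = 1787 - 4(7) = 1759.

p* = 7, q* = 1759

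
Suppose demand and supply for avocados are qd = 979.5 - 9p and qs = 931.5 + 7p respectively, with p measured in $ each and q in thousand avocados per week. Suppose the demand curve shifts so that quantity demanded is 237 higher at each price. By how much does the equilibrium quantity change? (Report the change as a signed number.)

Equating demand and supply, 979.5 - 9p = 931.5 + 7p gives 16p = 48, so p* = 3.
Plugging p* into demand: q* = 979.5 - 9(3) = 952.5.
After the shift, demand is qd = 1216.5 - 9p.
The new intersection has 285 = 16p, i.e. p = 17.8125, q = 1056.1875.
Δq = 1056.1875 - 952.5 = 103.6875.

Δq = 103.6875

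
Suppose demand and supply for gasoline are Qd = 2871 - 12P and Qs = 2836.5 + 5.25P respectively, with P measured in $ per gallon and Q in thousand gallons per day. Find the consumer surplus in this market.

Consumer surplus = 337725.375

At equilibrium Qd = Qs, so 2871 - 12P = 2836.5 + 5.25P; collecting terms, 34.5 = 17.25P and P* = 2.
From the demand curve, Q* = 2871 - 12(2) = 2847.
Demand choke price (Qd = 0): P = 2871/12 = 239.25. Consumer surplus = ½ × (239.25 - 2) × 2847 = 337725.375.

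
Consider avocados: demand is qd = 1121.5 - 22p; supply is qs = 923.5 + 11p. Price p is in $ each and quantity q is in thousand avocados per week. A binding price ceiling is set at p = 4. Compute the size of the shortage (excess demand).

Shortage = 66

Evaluating both curves at the ceiling price 4 gives qd = 1033.5, qs = 967.5.
Shortage = qd - qs = 1033.5 - 967.5 = 66.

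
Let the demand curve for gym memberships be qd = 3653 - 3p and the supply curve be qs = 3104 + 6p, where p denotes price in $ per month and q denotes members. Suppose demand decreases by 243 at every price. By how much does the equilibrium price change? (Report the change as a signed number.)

Δp = -27

At equilibrium qd = qs, so 3653 - 3p = 3104 + 6p; collecting terms, 549 = 9p and p* = 61.
Substitute back: q* = 3653 - 3(61) = 3470.
After the shift, demand is qd = 3410 - 3p.
New equilibrium: 306 = 9p, so p = 34 and q = 3308.
Δp = 34 - 61 = -27.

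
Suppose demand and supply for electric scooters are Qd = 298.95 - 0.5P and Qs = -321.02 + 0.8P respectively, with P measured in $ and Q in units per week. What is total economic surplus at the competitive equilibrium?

The market clears where 298.95 - 0.5P = -321.02 + 0.8P. Rearranging, 1.3P = 619.97, hence P* = 476.9.
From the demand curve, Q* = 298.95 - 0.5(476.9) = 60.5.
Demand choke price = 597.9; supply choke price = 401.275. CS = ½(597.9 - 476.9)(60.5) = 3660.25; PS = ½(476.9 - 401.275)(60.5) = 2287.65625. Total surplus = 5947.90625.

Total surplus = 5947.90625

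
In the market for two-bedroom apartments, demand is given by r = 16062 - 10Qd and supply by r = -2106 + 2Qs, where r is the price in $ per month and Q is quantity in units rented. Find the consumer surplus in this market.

Consumer surplus = 11460980

Inverting to quantity form: Qd = 1606.2 - 0.1r and Qs = 1053 + 0.5r.
Equating demand and supply, 1606.2 - 0.1r = 1053 + 0.5r gives 0.6r = 553.2, so r* = 922.
From the demand curve, Q* = 1606.2 - 0.1(922) = 1514.
Demand choke price (Qd = 0): r = 1606.2/0.1 = 16062. Consumer surplus = ½ × (16062 - 922) × 1514 = 11460980.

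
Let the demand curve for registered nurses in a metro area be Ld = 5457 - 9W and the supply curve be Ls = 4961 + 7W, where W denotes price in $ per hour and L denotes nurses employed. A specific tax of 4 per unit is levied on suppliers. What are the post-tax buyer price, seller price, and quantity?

W_b = 32.75, W_s = 28.75, L = 5162.25

With a tax of 4 on suppliers, they supply based on the net price W_s = W_b - 4, so Ls = 4933 + 7W_b.
Equate demand and the shifted supply: 5457 - 9W_b = 4933 + 7W_b, giving 16W_b = 524, so W_b = 32.75.
So W_s = 28.75 and the quantity traded is L = 5457 - 9(32.75) = 5162.25.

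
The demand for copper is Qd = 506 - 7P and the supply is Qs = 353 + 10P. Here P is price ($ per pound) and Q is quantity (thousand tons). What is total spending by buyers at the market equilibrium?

Equating demand and supply, 506 - 7P = 353 + 10P gives 17P = 153, so P* = 9.
Then Q* = 506 - 7(9) = 443.
Total spending by buyers = P* × Q* = 9 × 443 = 3987.

Total spending by buyers = 3987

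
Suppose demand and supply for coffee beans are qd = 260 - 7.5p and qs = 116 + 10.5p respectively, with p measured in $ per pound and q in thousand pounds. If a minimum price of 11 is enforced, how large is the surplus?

With p fixed at 11, quantity demanded is 177.5 and quantity supplied is 231.5.
Surplus = qs - qd = 231.5 - 177.5 = 54.

Surplus = 54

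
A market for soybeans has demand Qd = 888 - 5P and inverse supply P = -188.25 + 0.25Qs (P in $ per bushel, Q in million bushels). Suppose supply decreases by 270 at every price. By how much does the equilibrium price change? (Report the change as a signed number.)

In direct form, Qs = 753 + 4P.
Set Qd = Qs: 888 - 5P = 753 + 4P, so 135 = 9P and P* = 15.
From the demand curve, Q* = 888 - 5(15) = 813.
After the shift, supply is Qs = 483 + 4P.
New equilibrium: 405 = 9P, so P = 45 and Q = 663.
ΔP = 45 - 15 = 30.

ΔP = 30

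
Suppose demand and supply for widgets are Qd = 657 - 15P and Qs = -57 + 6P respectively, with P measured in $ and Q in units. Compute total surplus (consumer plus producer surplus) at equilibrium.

Total surplus = 2521.05

Equating demand and supply, 657 - 15P = -57 + 6P gives 21P = 714, so P* = 34.
Then Q* = 657 - 15(34) = 147.
Demand choke price = 43.8; supply choke price = 9.5. CS = ½(43.8 - 34)(147) = 720.3; PS = ½(34 - 9.5)(147) = 1800.75. Total surplus = 2521.05.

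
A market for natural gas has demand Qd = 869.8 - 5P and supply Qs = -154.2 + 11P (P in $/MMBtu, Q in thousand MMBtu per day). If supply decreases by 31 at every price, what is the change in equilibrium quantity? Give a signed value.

ΔQ = -9.6875

Set Qd = Qs: 869.8 - 5P = -154.2 + 11P, so 1024 = 16P and P* = 64.
Then Q* = 869.8 - 5(64) = 549.8.
After the shift, supply is Qs = -185.2 + 11P.
New equilibrium: 1055 = 16P, so P = 65.9375 and Q = 540.1125.
ΔQ = 540.1125 - 549.8 = -9.6875.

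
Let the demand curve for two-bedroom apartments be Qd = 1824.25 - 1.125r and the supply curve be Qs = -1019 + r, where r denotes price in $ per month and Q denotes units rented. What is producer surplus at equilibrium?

Equating demand and supply, 1824.25 - 1.125r = -1019 + r gives 2.125r = 2843.25, so r* = 1338.
Then Q* = 1824.25 - 1.125(1338) = 319.
Supply choke price (Qs = 0): r = 1019. Producer surplus = ½ × (1338 - 1019) × 319 = 50880.5.

Producer surplus = 50880.5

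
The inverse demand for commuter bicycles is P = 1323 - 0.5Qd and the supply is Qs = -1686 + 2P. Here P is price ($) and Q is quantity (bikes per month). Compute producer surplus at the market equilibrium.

Producer surplus = 57600

Rewriting in direct form: Qd = 2646 - 2P.
Set Qd = Qs: 2646 - 2P = -1686 + 2P, so 4332 = 4P and P* = 1083.
Then Q* = 2646 - 2(1083) = 480.
Supply choke price (Qs = 0): P = 843. Producer surplus = ½ × (1083 - 843) × 480 = 57600.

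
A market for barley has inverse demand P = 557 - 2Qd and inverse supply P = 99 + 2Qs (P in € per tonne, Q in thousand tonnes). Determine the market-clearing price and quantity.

Solving each curve for Q: Qd = 278.5 - 0.5P and Qs = -49.5 + 0.5P.
At equilibrium Qd = Qs, so 278.5 - 0.5P = -49.5 + 0.5P; collecting terms, 328 = P and P* = 328.
Plugging P* into demand: Q* = 278.5 - 0.5(328) = 114.5.

P* = 328, Q* = 114.5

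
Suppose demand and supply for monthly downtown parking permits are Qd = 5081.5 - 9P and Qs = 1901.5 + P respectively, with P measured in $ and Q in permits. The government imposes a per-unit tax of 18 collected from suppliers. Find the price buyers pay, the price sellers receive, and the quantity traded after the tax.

P_b = 319.8, P_s = 301.8, Q = 2203.3

The tax drives a wedge P_b - P_s = 18. Substituting P_s = P_b - 18 into supply: Qs = 1883.5 + P_b.
Market clearing requires 5081.5 - 9P_b = 1883.5 + P_b; hence 3198 = 10P_b and P_b = 319.8.
Then P_s = 319.8 - 18 = 301.8 and Q = 5081.5 - 9(319.8) = 2203.3.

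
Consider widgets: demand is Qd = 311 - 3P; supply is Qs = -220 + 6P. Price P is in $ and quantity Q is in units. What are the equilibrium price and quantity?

P* = 59, Q* = 134

Equating demand and supply, 311 - 3P = -220 + 6P gives 9P = 531, so P* = 59.
Plugging P* into demand: Q* = 311 - 3(59) = 134.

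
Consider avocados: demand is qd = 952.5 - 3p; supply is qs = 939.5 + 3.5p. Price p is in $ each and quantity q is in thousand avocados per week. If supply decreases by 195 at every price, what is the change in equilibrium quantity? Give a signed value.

Equating demand and supply, 952.5 - 3p = 939.5 + 3.5p gives 6.5p = 13, so p* = 2.
From the demand curve, q* = 952.5 - 3(2) = 946.5.
After the shift, supply is qs = 744.5 + 3.5p.
New equilibrium: 208 = 6.5p, so p = 32 and q = 856.5.
Δq = 856.5 - 946.5 = -90.

Δq = -90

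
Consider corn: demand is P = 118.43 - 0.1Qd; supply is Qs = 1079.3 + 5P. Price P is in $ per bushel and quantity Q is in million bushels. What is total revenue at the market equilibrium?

Solving each curve for Q: Qd = 1184.3 - 10P.
The market clears where 1184.3 - 10P = 1079.3 + 5P. Rearranging, 15P = 105, hence P* = 7.
Plugging P* into demand: Q* = 1184.3 - 10(7) = 1114.3.
Total revenue = P* × Q* = 7 × 1114.3 = 7800.1.

Total revenue = 7800.1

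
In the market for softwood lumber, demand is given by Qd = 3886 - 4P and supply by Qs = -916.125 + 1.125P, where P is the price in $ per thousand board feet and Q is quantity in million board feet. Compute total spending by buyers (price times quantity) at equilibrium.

Total spending by buyers = 129306

The market clears where 3886 - 4P = -916.125 + 1.125P. Rearranging, 5.125P = 4802.125, hence P* = 937.
Plugging P* into demand: Q* = 3886 - 4(937) = 138.
Total spending by buyers = P* × Q* = 937 × 138 = 129306.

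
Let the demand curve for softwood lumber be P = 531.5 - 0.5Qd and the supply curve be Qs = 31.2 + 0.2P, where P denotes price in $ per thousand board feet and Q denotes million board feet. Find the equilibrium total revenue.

Total revenue = 58625

Rewriting in direct form: Qd = 1063 - 2P.
Equating demand and supply, 1063 - 2P = 31.2 + 0.2P gives 2.2P = 1031.8, so P* = 469.
Substitute back: Q* = 1063 - 2(469) = 125.
Total revenue = P* × Q* = 469 × 125 = 58625.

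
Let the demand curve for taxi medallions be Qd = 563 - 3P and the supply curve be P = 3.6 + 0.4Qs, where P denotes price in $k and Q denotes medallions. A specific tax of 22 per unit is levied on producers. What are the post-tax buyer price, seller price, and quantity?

P_b = 114, P_s = 92, Q = 221

Rewriting in direct form: Qs = -9 + 2.5P.
Producers keep P_s = P_b - 22 per unit, so supply in terms of the buyer price is Qs = -64 + 2.5P_b.
Set Qd = Qs: 563 - 3P_b = -64 + 2.5P_b, so 627 = 5.5P_b and P_b = 114.
Then P_s = 114 - 22 = 92 and Q = 563 - 3(114) = 221.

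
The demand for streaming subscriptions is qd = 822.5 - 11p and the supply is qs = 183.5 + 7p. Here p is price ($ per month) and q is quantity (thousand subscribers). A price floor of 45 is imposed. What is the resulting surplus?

Evaluating both curves at the floor price 45 gives qd = 327.5, qs = 498.5.
Surplus = qs - qd = 498.5 - 327.5 = 171.

Surplus = 171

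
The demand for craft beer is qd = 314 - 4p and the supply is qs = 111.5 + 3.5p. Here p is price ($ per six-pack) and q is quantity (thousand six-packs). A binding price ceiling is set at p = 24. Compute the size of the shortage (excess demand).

Shortage = 22.5

Evaluating both curves at the ceiling price 24 gives qd = 218, qs = 195.5.
Shortage = qd - qs = 218 - 195.5 = 22.5.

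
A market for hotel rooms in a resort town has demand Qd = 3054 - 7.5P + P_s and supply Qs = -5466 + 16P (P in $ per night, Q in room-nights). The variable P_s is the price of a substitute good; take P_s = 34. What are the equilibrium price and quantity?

With P_s = 34, demand is Qd = 3088 - 7.5P.
The market clears where 3088 - 7.5P = -5466 + 16P. Rearranging, 23.5P = 8554, hence P* = 364.
Then Q* = 3088 - 7.5(364) = 358.

P* = 364, Q* = 358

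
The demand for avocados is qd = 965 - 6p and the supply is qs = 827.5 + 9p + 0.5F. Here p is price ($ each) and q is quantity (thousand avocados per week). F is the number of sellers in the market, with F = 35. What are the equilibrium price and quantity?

With F = 35, supply is qs = 845 + 9p.
The market clears where 965 - 6p = 845 + 9p. Rearranging, 15p = 120, hence p* = 8.
From the demand curve, q* = 965 - 6(8) = 917.

p* = 8, q* = 917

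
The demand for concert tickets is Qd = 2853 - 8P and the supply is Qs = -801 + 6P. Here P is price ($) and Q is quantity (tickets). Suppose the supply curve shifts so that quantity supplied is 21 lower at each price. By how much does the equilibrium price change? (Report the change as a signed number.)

Equating demand and supply, 2853 - 8P = -801 + 6P gives 14P = 3654, so P* = 261.
Plugging P* into demand: Q* = 2853 - 8(261) = 765.
After the shift, supply is Qs = -822 + 6P.
The new intersection has 3675 = 14P, i.e. P = 262.5, Q = 753.
ΔP = 262.5 - 261 = 1.5.

ΔP = 1.5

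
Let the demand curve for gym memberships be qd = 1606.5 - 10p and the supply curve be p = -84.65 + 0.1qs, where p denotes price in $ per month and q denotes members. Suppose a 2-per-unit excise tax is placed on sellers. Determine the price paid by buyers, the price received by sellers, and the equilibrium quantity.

Inverting to quantity form: qs = 846.5 + 10p.
With a tax of 2 on sellers, they supply based on the net price p_s = p_b - 2, so qs = 826.5 + 10p_b.
Equate demand and the shifted supply: 1606.5 - 10p_b = 826.5 + 10p_b, giving 20p_b = 780, so p_b = 39.
Then p_s = 39 - 2 = 37 and q = 1606.5 - 10(39) = 1216.5.

p_b = 39, p_s = 37, q = 1216.5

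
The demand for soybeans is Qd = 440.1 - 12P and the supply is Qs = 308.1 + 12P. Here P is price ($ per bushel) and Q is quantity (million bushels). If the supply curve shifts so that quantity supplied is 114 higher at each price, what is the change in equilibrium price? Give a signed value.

Set Qd = Qs: 440.1 - 12P = 308.1 + 12P, so 132 = 24P and P* = 5.5.
Plugging P* into demand: Q* = 440.1 - 12(5.5) = 374.1.
After the shift, supply is Qs = 422.1 + 12P.
The new intersection has 18 = 24P, i.e. P = 0.75, Q = 431.1.
ΔP = 0.75 - 5.5 = -4.75.

ΔP = -4.75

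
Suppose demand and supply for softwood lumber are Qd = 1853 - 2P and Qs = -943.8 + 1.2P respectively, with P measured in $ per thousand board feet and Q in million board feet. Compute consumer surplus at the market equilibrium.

Consumer surplus = 2756.25

At equilibrium Qd = Qs, so 1853 - 2P = -943.8 + 1.2P; collecting terms, 2796.8 = 3.2P and P* = 874.
Then Q* = 1853 - 2(874) = 105.
Demand choke price (Qd = 0): P = 1853/2 = 926.5. Consumer surplus = ½ × (926.5 - 874) × 105 = 2756.25.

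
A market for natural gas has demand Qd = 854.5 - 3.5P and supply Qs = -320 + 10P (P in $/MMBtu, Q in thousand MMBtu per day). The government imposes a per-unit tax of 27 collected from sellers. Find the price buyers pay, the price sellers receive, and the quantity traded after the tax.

P_b = 107, P_s = 80, Q = 480

Sellers keep P_s = P_b - 27 per unit, so supply in terms of the buyer price is Qs = -590 + 10P_b.
Set Qd = Qs: 854.5 - 3.5P_b = -590 + 10P_b, so 1444.5 = 13.5P_b and P_b = 107.
Then P_s = 107 - 27 = 80 and Q = 854.5 - 3.5(107) = 480.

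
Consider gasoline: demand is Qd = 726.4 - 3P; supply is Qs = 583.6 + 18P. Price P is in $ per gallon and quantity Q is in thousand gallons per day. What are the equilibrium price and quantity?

P* = 6.8, Q* = 706

Equating demand and supply, 726.4 - 3P = 583.6 + 18P gives 21P = 142.8, so P* = 6.8.
From the demand curve, Q* = 726.4 - 3(6.8) = 706.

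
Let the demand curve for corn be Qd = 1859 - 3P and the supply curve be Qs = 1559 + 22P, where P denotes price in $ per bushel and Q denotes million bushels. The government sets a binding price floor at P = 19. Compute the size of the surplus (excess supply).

Surplus = 175

Evaluating both curves at the floor price 19 gives Qd = 1802, Qs = 1977.
Surplus = Qs - Qd = 1977 - 1802 = 175.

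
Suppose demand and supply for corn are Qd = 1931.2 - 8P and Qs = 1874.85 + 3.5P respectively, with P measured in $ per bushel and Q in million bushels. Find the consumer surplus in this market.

Consumer surplus = 223729

The market clears where 1931.2 - 8P = 1874.85 + 3.5P. Rearranging, 11.5P = 56.35, hence P* = 4.9.
From the demand curve, Q* = 1931.2 - 8(4.9) = 1892.
Demand choke price (Qd = 0): P = 1931.2/8 = 241.4. Consumer surplus = ½ × (241.4 - 4.9) × 1892 = 223729.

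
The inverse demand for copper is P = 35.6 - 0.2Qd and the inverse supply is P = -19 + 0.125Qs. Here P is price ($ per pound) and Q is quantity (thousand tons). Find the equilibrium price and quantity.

Solving each curve for Q: Qd = 178 - 5P and Qs = 152 + 8P.
Equating demand and supply, 178 - 5P = 152 + 8P gives 13P = 26, so P* = 2.
Plugging P* into demand: Q* = 178 - 5(2) = 168.

P* = 2, Q* = 168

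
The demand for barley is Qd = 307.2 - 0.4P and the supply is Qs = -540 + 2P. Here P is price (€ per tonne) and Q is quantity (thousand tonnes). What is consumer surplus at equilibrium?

Set Qd = Qs: 307.2 - 0.4P = -540 + 2P, so 847.2 = 2.4P and P* = 353.
Substitute back: Q* = 307.2 - 0.4(353) = 166.
Demand choke price (Qd = 0): P = 307.2/0.4 = 768. Consumer surplus = ½ × (768 - 353) × 166 = 34445.

Consumer surplus = 34445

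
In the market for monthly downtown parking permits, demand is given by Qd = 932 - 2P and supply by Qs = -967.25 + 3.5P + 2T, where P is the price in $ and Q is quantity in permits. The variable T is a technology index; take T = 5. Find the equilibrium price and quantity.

P* = 343.5, Q* = 245

With T = 5, supply is Qs = -957.25 + 3.5P.
At equilibrium Qd = Qs, so 932 - 2P = -957.25 + 3.5P; collecting terms, 1889.25 = 5.5P and P* = 343.5.
Substitute back: Q* = 932 - 2(343.5) = 245.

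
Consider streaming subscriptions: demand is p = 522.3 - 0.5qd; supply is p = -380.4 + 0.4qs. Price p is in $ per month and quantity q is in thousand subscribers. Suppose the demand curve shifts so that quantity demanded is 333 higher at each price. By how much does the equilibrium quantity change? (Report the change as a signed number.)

Δq = 185

In direct form, qd = 1044.6 - 2p and qs = 951 + 2.5p.
Equating demand and supply, 1044.6 - 2p = 951 + 2.5p gives 4.5p = 93.6, so p* = 20.8.
Plugging p* into demand: q* = 1044.6 - 2(20.8) = 1003.
After the shift, demand is qd = 1377.6 - 2p.
The new intersection has 426.6 = 4.5p, i.e. p = 94.8, q = 1188.
Δq = 1188 - 1003 = 185.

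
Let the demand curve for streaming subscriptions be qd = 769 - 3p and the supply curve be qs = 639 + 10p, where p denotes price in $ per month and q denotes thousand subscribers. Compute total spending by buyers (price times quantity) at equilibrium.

Set qd = qs: 769 - 3p = 639 + 10p, so 130 = 13p and p* = 10.
Substitute back: q* = 769 - 3(10) = 739.
Total spending by buyers = p* × q* = 10 × 739 = 7390.

Total spending by buyers = 7390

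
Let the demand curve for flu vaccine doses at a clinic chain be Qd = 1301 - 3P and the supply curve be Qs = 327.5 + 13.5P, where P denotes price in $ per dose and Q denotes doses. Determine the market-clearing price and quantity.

P* = 59, Q* = 1124

Equating demand and supply, 1301 - 3P = 327.5 + 13.5P gives 16.5P = 973.5, so P* = 59.
From the demand curve, Q* = 1301 - 3(59) = 1124.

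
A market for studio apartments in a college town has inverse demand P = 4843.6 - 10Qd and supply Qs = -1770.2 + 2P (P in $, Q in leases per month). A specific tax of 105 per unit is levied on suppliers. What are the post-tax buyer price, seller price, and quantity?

P_b = 1173.6, P_s = 1068.6, Q = 367

Solving each curve for Q: Qd = 484.36 - 0.1P.
Suppliers keep P_s = P_b - 105 per unit, so supply in terms of the buyer price is Qs = -1980.2 + 2P_b.
Market clearing requires 484.36 - 0.1P_b = -1980.2 + 2P_b; hence 2464.56 = 2.1P_b and P_b = 1173.6.
Then P_s = 1173.6 - 105 = 1068.6 and Q = 484.36 - 0.1(1173.6) = 367.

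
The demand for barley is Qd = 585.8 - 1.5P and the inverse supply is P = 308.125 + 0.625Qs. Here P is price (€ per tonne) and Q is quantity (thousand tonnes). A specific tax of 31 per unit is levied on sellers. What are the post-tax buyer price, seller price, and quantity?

In direct form, Qs = -493 + 1.6P.
With a tax of 31 on sellers, they supply based on the net price P_s = P_b - 31, so Qs = -542.6 + 1.6P_b.
Market clearing requires 585.8 - 1.5P_b = -542.6 + 1.6P_b; hence 1128.4 = 3.1P_b and P_b = 364.
Then P_s = 364 - 31 = 333 and Q = 585.8 - 1.5(364) = 39.8.

P_b = 364, P_s = 333, Q = 39.8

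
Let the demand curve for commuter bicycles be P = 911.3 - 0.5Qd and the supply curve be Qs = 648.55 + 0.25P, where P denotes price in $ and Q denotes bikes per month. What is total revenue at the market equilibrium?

Solving each curve for Q: Qd = 1822.6 - 2P.
Equating demand and supply, 1822.6 - 2P = 648.55 + 0.25P gives 2.25P = 1174.05, so P* = 521.8.
Plugging P* into demand: Q* = 1822.6 - 2(521.8) = 779.
Total revenue = P* × Q* = 521.8 × 779 = 406482.2.

Total revenue = 406482.2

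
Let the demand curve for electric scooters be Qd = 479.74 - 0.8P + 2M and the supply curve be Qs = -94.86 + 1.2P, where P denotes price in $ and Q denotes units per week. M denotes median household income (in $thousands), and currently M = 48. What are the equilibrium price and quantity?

With M = 48, demand is Qd = 575.74 - 0.8P.
The market clears where 575.74 - 0.8P = -94.86 + 1.2P. Rearranging, 2P = 670.6, hence P* = 335.3.
From the demand curve, Q* = 575.74 - 0.8(335.3) = 307.5.

P* = 335.3, Q* = 307.5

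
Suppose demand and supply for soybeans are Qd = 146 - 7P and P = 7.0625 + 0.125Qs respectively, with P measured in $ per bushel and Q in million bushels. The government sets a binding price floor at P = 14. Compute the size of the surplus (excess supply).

In direct form, Qs = -56.5 + 8P.
Evaluating both curves at the floor price 14 gives Qd = 48, Qs = 55.5.
Surplus = Qs - Qd = 55.5 - 48 = 7.5.

Surplus = 7.5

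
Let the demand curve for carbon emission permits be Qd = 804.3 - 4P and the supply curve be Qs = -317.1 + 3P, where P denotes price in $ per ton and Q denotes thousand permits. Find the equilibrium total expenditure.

Set Qd = Qs: 804.3 - 4P = -317.1 + 3P, so 1121.4 = 7P and P* = 160.2.
Substitute back: Q* = 804.3 - 4(160.2) = 163.5.
Total expenditure = P* × Q* = 160.2 × 163.5 = 26192.7.

Total expenditure = 26192.7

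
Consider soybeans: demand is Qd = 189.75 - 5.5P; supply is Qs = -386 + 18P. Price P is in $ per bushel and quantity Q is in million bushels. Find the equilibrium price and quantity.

At equilibrium Qd = Qs, so 189.75 - 5.5P = -386 + 18P; collecting terms, 575.75 = 23.5P and P* = 24.5.
Plugging P* into demand: Q* = 189.75 - 5.5(24.5) = 55.

P* = 24.5, Q* = 55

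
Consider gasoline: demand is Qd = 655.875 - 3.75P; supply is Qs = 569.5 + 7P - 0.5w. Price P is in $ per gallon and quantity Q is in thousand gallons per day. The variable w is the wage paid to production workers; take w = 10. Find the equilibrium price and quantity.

P* = 8.5, Q* = 624

With w = 10, supply is Qs = 564.5 + 7P.
The market clears where 655.875 - 3.75P = 564.5 + 7P. Rearranging, 10.75P = 91.375, hence P* = 8.5.
Then Q* = 655.875 - 3.75(8.5) = 624.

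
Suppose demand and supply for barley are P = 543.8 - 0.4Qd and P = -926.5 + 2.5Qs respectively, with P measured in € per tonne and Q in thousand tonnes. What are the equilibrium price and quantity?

P* = 341, Q* = 507

Inverting to quantity form: Qd = 1359.5 - 2.5P and Qs = 370.6 + 0.4P.
The market clears where 1359.5 - 2.5P = 370.6 + 0.4P. Rearranging, 2.9P = 988.9, hence P* = 341.
Substitute back: Q* = 1359.5 - 2.5(341) = 507.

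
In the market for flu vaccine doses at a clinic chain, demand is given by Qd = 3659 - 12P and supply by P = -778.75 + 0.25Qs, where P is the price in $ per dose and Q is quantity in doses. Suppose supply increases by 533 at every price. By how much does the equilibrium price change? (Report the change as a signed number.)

Inverting to quantity form: Qs = 3115 + 4P.
The market clears where 3659 - 12P = 3115 + 4P. Rearranging, 16P = 544, hence P* = 34.
From the demand curve, Q* = 3659 - 12(34) = 3251.
After the shift, supply is Qs = 3648 + 4P.
The new intersection has 11 = 16P, i.e. P = 0.6875, Q = 3650.75.
ΔP = 0.6875 - 34 = -33.3125.

ΔP = -33.3125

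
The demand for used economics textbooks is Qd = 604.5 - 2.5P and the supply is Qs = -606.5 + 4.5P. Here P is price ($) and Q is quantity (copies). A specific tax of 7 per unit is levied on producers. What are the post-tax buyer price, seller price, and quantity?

P_b = 177.5, P_s = 170.5, Q = 160.75

With a tax of 7 on producers, they supply based on the net price P_s = P_b - 7, so Qs = -638 + 4.5P_b.
Set Qd = Qs: 604.5 - 2.5P_b = -638 + 4.5P_b, so 1242.5 = 7P_b and P_b = 177.5.
Then P_s = 177.5 - 7 = 170.5 and Q = 604.5 - 2.5(177.5) = 160.75.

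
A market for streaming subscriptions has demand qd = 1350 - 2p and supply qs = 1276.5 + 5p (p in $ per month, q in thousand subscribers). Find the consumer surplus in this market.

Consumer surplus = 441560.25

Set qd = qs: 1350 - 2p = 1276.5 + 5p, so 73.5 = 7p and p* = 10.5.
Plugging p* into demand: q* = 1350 - 2(10.5) = 1329.
Demand choke price (qd = 0): p = 1350/2 = 675. Consumer surplus = ½ × (675 - 10.5) × 1329 = 441560.25.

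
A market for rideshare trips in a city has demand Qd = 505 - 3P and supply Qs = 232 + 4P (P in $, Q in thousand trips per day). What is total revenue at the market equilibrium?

Equating demand and supply, 505 - 3P = 232 + 4P gives 7P = 273, so P* = 39.
Substitute back: Q* = 505 - 3(39) = 388.
Total revenue = P* × Q* = 39 × 388 = 15132.

Total revenue = 15132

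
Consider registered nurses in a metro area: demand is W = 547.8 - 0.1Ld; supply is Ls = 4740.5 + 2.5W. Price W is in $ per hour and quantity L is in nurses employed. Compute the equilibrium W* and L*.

W* = 59, L* = 4888

Inverting to quantity form: Ld = 5478 - 10W.
The market clears where 5478 - 10W = 4740.5 + 2.5W. Rearranging, 12.5W = 737.5, hence W* = 59.
Substitute back: L* = 5478 - 10(59) = 4888.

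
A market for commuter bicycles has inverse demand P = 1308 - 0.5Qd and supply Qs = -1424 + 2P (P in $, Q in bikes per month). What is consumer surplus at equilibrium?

Consumer surplus = 88804

In direct form, Qd = 2616 - 2P.
At equilibrium Qd = Qs, so 2616 - 2P = -1424 + 2P; collecting terms, 4040 = 4P and P* = 1010.
Substitute back: Q* = 2616 - 2(1010) = 596.
Demand choke price (Qd = 0): P = 2616/2 = 1308. Consumer surplus = ½ × (1308 - 1010) × 596 = 88804.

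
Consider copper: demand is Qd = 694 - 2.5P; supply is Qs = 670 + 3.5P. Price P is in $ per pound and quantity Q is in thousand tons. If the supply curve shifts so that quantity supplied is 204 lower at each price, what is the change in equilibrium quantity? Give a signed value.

ΔQ = -85

At equilibrium Qd = Qs, so 694 - 2.5P = 670 + 3.5P; collecting terms, 24 = 6P and P* = 4.
Then Q* = 694 - 2.5(4) = 684.
After the shift, supply is Qs = 466 + 3.5P.
The new intersection has 228 = 6P, i.e. P = 38, Q = 599.
ΔQ = 599 - 684 = -85.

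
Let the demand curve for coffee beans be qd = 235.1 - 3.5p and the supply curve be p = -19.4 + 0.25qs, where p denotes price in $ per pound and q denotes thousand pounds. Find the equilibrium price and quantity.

In direct form, qs = 77.6 + 4p.
Equating demand and supply, 235.1 - 3.5p = 77.6 + 4p gives 7.5p = 157.5, so p* = 21.
From the demand curve, q* = 235.1 - 3.5(21) = 161.6.

p* = 21, q* = 161.6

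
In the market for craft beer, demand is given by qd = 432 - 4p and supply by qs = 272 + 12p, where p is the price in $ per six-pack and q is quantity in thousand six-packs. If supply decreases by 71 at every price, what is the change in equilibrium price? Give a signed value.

Δp = 4.4375

At equilibrium qd = qs, so 432 - 4p = 272 + 12p; collecting terms, 160 = 16p and p* = 10.
Then q* = 432 - 4(10) = 392.
After the shift, supply is qs = 201 + 12p.
Re-solving, 16p = 231 gives p = 14.4375 and q = 374.25.
Δp = 14.4375 - 10 = 4.4375.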